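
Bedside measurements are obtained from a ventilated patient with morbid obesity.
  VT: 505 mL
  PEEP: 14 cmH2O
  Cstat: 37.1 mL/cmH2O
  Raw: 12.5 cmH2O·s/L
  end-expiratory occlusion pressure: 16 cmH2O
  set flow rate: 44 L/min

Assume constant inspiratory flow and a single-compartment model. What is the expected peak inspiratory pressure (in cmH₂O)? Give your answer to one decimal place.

Flow: 44 L/min ÷ 60 = 0.7333 L/s.
Total PEEP = 16 cmH2O (set 14 + intrinsic 2); this is the baseline alveolar pressure.
Equation of motion (constant flow): PIP = Vt/C + R·V̇ + PEEP.
PIP = 505/37.1 + 12.5×0.7333 + 16 = 13.612 + 9.166 + 16 = 38.778 cmH2O.

38.8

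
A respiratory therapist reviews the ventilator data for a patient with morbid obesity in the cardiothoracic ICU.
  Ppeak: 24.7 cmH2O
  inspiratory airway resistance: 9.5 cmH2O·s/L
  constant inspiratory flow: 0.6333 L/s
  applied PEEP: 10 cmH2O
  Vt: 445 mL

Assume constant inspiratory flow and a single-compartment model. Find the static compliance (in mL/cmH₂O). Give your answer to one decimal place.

Equation of motion (constant flow): PIP = Vt/C + R·V̇ + PEEP.
Vt/C = PIP − R·V̇ − PEEP = 24.7 − 9.5×0.6333 − 10 = 24.7 − 6.016 − 10 = 8.684 cmH2O.
C = Vt / 8.684 = 445 / 8.684 = 51.244 mL/cmH2O.

51.2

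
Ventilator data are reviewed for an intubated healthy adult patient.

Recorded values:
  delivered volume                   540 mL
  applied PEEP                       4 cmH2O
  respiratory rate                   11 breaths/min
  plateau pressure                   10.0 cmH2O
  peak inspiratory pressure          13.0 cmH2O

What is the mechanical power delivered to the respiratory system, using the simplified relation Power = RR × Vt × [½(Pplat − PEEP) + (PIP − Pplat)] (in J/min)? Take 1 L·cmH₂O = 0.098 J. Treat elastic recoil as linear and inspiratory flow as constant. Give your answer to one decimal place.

3.5

Per-breath work = Vt × [½(Pplat−PEEP) + (PIP−Pplat)] = 0.540 × [0.5×6.0 + 3.0] = 0.540 × 6.0 = 3.24 L·cmH2O.
Power = 11 × 3.24 = 35.64 L·cmH2O/min.
× 0.098 J/(L·cmH2O) → 3.493 J/min.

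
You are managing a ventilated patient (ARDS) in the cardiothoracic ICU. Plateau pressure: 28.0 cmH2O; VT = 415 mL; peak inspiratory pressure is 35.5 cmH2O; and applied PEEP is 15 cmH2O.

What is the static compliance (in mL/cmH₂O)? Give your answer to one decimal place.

31.9

Cstat = Vt / (Pplat − PEEP) = 415 / (28.0 − 15) = 415 / 13.0 = 31.923 mL/cmH2O.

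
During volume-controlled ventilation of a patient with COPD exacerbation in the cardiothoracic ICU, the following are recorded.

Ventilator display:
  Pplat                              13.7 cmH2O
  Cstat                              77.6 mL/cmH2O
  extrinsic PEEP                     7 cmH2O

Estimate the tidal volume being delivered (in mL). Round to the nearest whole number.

520

Vt = Cstat × (Pplat − PEEP) = 77.6 × (13.7 − 7) = 77.6 × 6.7 = 519.92 mL.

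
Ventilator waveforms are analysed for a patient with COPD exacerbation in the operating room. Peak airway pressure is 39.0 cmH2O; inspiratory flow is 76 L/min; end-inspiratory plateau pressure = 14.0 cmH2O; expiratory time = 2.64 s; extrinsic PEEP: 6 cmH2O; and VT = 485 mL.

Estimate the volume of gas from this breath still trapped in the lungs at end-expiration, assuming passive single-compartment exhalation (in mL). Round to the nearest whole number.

53

Flow: 76 L/min ÷ 60 = 1.2667 L/s.
R = (PIP − Pplat)/V̇ = (39.0 − 14.0) / 1.2667 = 25.0/1.2667 = 19.736 cmH2O·s/L.
C = Vt/(Pplat − PEEP) = 485.0 / (14.0 − 6) = 485.0/8.0 = 60.625 mL/cmH2O.
τ = R × C = 19.736 × 0.06063 L/cmH2O = 1.197 s.
Fraction remaining = e^(−Te/τ) = e^(−2.64/1.197) = 0.1102.
Trapped volume = 485.0 × 0.1102 = 53.447 mL.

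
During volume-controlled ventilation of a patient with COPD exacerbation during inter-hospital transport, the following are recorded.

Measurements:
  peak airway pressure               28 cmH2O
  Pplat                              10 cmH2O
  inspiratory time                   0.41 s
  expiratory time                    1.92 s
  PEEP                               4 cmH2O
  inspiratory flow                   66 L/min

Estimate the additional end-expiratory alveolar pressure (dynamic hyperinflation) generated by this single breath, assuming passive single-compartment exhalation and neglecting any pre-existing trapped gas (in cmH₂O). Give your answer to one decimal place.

1.3

Flow: 66 L/min ÷ 60 = 1.1 L/s.
Vt = flow × Ti = 1.1 L/s × 0.41 s × 1000 mL/L = 451.0 mL.
R = (PIP − Pplat)/V̇ = (28 − 10) / 1.1 = 18.0/1.1 = 16.364 cmH2O·s/L.
C = Vt/(Pplat − PEEP) = 451.0 / (10 − 4) = 451.0/6.0 = 75.167 mL/cmH2O.
τ = R × C = 16.364 × 0.07517 L/cmH2O = 1.23 s.
Fraction remaining = e^(−Te/τ) = e^(−1.92/1.23) = 0.2099; trapped volume = 451.0 × 0.2099 = 94.665 mL.
Additional alveolar pressure from trapping ≈ V_trapped / C = 94.665 / 75.167 = 1.259 cmH2O.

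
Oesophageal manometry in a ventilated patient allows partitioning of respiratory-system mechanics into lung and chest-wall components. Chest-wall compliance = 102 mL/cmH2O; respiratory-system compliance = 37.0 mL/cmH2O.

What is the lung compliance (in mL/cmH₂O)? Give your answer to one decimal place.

1/CL = 1/Crs − 1/Ccw.
1/CL = 1/37.0 − 1/102 = 0.01722.
CL = 58.072 mL/cmH2O.

58.1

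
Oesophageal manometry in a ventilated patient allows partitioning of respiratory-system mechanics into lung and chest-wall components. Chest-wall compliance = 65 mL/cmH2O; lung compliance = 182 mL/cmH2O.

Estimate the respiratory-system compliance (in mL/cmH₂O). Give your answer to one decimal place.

Lung and chest wall are elastances in series: 1/Crs = 1/CL + 1/Ccw.
1/Crs = 1/182 + 1/65 = 0.02088.
Crs = 47.893 mL/cmH2O.

47.9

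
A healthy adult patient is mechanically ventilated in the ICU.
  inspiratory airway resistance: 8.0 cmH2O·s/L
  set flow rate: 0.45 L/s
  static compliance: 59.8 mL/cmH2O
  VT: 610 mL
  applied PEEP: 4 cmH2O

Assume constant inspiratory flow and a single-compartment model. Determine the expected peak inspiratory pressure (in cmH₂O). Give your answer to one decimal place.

17.8

Equation of motion (constant flow): PIP = Vt/C + R·V̇ + PEEP.
PIP = 610/59.8 + 8.0×0.45 + 4 = 10.201 + 3.6 + 4 = 17.801 cmH2O.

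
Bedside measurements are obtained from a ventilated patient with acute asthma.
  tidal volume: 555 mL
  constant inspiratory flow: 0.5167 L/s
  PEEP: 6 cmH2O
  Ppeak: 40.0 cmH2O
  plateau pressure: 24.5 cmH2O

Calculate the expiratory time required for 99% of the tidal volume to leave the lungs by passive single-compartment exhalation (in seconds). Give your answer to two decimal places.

R = (PIP − Pplat)/V̇ = (40.0 − 24.5) / 0.5167 = 15.5/0.5167 = 29.998 cmH2O·s/L.
C = Vt/(Pplat − PEEP) = 555.0 / (24.5 − 6) = 555.0/18.5 = 30.0 mL/cmH2O.
τ = R × C = 29.998 × 0.03 L/cmH2O = 0.8999 s.
t = −τ·ln(1 − 0.99) = −0.8999·ln(0.01) = 4.144 s.

4.14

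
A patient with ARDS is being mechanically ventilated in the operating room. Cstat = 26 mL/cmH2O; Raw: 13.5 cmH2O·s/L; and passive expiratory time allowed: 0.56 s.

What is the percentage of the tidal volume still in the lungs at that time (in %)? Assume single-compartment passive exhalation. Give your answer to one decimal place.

τ = R × C = 13.5 × 26 mL/cmH2O = 13.5 × 0.026 L/cmH2O = 0.351 s.
Passive exhalation: V(t)/V₀ = e^(−t/τ) = e^(−0.56/0.351) = 0.2028.
Fraction remaining = 0.2028 → 20.28%.

20.3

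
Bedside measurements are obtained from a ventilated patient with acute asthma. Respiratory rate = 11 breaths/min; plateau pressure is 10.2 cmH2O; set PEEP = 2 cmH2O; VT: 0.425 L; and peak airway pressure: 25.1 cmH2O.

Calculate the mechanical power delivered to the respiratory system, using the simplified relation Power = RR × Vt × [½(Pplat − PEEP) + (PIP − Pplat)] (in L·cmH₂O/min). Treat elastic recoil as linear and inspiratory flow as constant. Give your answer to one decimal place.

88.8

Per-breath work = Vt × [½(Pplat−PEEP) + (PIP−Pplat)] = 0.425 × [0.5×8.2 + 14.9] = 0.425 × 19.0 = 8.075 L·cmH2O.
Power = 11 × 8.075 = 88.825 L·cmH2O/min.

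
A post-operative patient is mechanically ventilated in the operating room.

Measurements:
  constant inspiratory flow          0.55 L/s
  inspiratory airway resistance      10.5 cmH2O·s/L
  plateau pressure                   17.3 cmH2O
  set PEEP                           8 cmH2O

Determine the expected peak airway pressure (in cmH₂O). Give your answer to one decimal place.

23.1

PIP = Pplat + Raw × flow = 17.3 + 10.5 × 0.55 = 17.3 + 5.775 = 23.075 cmH2O.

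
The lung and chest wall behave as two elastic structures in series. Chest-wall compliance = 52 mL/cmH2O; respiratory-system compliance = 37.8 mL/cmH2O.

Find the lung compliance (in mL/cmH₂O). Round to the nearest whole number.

138

1/CL = 1/Crs − 1/Ccw.
1/CL = 1/37.8 − 1/52 = 0.007224.
CL = 138.43 mL/cmH2O.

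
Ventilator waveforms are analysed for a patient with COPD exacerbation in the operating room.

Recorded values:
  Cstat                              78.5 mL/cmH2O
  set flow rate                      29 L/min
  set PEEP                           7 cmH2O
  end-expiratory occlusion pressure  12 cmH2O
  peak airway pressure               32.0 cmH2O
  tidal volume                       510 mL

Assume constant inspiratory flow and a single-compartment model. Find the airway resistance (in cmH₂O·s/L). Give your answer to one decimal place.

Flow: 29 L/min ÷ 60 = 0.4833 L/s.
Total PEEP = 12 cmH2O (set 7 + intrinsic 5); this is the baseline alveolar pressure.
Equation of motion (constant flow): PIP = Vt/C + R·V̇ + PEEP.
R·V̇ = PIP − Vt/C − PEEP = 32.0 − 510/78.5 − 12 = 32.0 − 6.497 − 12 = 13.503 cmH2O.
R = 13.503 / 0.4833 = 27.939 cmH2O·s/L.

27.9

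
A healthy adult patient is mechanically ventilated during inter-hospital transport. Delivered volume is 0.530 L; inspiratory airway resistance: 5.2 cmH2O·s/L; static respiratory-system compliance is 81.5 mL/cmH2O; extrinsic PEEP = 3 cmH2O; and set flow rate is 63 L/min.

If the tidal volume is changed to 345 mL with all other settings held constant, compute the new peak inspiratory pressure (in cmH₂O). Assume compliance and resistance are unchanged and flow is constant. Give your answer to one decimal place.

12.7

Flow: 63 L/min ÷ 60 = 1.05 L/s.
PIP = Vt/C + R·V̇ + PEEP (constant-flow equation of motion).
Only the elastic term changes: ΔPIP = ΔVt / C = (345 − 530) / 81.5 = -2.27 cmH2O.
Original PIP = 530/81.5 + 5.2×1.05 + 3 = 14.963 cmH2O; new PIP = 14.963 + (-2.27) = 12.693 cmH2O.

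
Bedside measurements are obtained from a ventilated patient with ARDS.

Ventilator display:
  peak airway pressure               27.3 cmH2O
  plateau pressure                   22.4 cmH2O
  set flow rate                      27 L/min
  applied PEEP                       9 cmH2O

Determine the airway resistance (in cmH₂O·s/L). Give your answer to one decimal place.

10.9

Flow: 27 L/min ÷ 60 = 0.45 L/s.
Raw = (PIP − Pplat) / flow = (27.3 − 22.4) / 0.45 = 4.9 / 0.45 = 10.889 cmH2O·s/L.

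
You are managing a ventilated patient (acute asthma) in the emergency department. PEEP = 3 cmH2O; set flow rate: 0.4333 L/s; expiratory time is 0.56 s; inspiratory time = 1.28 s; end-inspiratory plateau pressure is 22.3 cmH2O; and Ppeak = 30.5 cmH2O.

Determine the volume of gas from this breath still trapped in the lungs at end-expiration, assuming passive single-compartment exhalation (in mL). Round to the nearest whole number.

Vt = flow × Ti = 0.4333 L/s × 1.28 s × 1000 mL/L = 554.62 mL.
R = (PIP − Pplat)/V̇ = (30.5 − 22.3) / 0.4333 = 8.2/0.4333 = 18.925 cmH2O·s/L.
C = Vt/(Pplat − PEEP) = 554.62 / (22.3 − 3) = 554.62/19.3 = 28.737 mL/cmH2O.
τ = R × C = 18.925 × 0.02874 L/cmH2O = 0.5439 s.
Fraction remaining = e^(−Te/τ) = e^(−0.56/0.5439) = 0.3571.
Trapped volume = 554.62 × 0.3571 = 198.05 mL.

198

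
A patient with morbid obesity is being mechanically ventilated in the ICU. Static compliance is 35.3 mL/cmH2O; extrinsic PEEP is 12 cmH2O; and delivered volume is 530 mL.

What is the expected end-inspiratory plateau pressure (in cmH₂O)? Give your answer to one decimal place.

27.0

Pplat = PEEP + Vt / Cstat = 12 + 530 / 35.3 = 12 + 15.014 = 27.014 cmH2O.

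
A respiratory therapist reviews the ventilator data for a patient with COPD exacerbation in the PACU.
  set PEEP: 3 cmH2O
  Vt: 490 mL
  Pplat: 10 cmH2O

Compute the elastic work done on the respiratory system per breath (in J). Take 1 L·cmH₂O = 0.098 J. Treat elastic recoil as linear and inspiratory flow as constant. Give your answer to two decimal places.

Elastic work ≈ ½ × (Pplat − PEEP) × Vt = 0.5 × (10 − 3) × 0.490 L = 0.5 × 7.0 × 0.490 = 1.715 L·cmH2O.
× 0.098 J/(L·cmH2O) → 0.1681 J.

0.17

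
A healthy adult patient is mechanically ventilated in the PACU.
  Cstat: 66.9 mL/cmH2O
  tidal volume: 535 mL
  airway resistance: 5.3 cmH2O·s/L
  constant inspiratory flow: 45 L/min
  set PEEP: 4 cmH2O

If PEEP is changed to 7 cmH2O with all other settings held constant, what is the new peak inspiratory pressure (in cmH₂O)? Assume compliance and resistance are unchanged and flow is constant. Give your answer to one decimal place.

19.0

Flow: 45 L/min ÷ 60 = 0.75 L/s.
PIP = Vt/C + R·V̇ + PEEP (constant-flow equation of motion).
Only the baseline term changes: ΔPIP = ΔPEEP = 7 − 4 = 3.0 cmH2O.
Original PIP = 535/66.9 + 5.3×0.75 + 4 = 15.972 cmH2O; new PIP = 15.972 + (3.0) = 18.972 cmH2O.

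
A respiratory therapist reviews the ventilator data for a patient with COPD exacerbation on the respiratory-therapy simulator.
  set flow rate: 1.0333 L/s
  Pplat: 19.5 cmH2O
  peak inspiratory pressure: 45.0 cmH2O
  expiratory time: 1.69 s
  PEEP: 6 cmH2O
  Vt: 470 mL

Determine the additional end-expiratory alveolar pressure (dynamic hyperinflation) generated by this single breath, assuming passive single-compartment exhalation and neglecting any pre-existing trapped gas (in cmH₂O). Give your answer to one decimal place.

R = (PIP − Pplat)/V̇ = (45.0 − 19.5) / 1.0333 = 25.5/1.0333 = 24.678 cmH2O·s/L.
C = Vt/(Pplat − PEEP) = 470.0 / (19.5 − 6) = 470.0/13.5 = 34.815 mL/cmH2O.
τ = R × C = 24.678 × 0.03482 L/cmH2O = 0.8593 s.
Fraction remaining = e^(−Te/τ) = e^(−1.69/0.8593) = 0.1399; trapped volume = 470.0 × 0.1399 = 65.753 mL.
Additional alveolar pressure from trapping ≈ V_trapped / C = 65.753 / 34.815 = 1.889 cmH2O.

1.9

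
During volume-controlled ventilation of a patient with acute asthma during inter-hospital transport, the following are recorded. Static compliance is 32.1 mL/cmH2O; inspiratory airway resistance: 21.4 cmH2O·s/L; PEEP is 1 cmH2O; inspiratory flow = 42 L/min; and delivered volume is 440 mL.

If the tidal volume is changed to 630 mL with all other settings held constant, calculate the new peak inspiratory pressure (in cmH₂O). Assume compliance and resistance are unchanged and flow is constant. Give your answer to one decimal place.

Flow: 42 L/min ÷ 60 = 0.7 L/s.
PIP = Vt/C + R·V̇ + PEEP (constant-flow equation of motion).
Only the elastic term changes: ΔPIP = ΔVt / C = (630 − 440) / 32.1 = 5.919 cmH2O.
Original PIP = 440/32.1 + 21.4×0.7 + 1 = 29.687 cmH2O; new PIP = 29.687 + (5.919) = 35.606 cmH2O.

35.6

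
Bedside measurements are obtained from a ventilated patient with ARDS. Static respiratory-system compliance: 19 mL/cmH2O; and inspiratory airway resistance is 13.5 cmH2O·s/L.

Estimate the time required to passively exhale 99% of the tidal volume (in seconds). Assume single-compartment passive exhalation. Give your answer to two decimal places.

1.18

τ = R × C = 13.5 × 19 mL/cmH2O = 13.5 × 0.019 L/cmH2O = 0.2565 s.
Exhaled fraction f = 1 − e^(−t/τ) → t = −τ·ln(1 − f) = −0.2565·ln(0.01) = 1.181 s.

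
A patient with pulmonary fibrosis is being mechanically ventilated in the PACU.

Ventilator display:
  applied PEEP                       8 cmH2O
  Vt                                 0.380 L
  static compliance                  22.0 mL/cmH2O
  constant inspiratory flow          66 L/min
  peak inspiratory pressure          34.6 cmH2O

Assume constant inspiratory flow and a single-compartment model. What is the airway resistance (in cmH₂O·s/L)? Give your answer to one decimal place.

Flow: 66 L/min ÷ 60 = 1.1 L/s.
Equation of motion (constant flow): PIP = Vt/C + R·V̇ + PEEP.
R·V̇ = PIP − Vt/C − PEEP = 34.6 − 380/22.0 − 8 = 34.6 − 17.273 − 8 = 9.327 cmH2O.
R = 9.327 / 1.1 = 8.479 cmH2O·s/L.

8.5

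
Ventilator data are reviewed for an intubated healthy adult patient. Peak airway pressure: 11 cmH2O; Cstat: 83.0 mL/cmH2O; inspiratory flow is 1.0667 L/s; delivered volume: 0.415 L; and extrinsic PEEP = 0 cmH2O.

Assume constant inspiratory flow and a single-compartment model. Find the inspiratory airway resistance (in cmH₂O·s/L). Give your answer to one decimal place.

5.6

Equation of motion (constant flow): PIP = Vt/C + R·V̇ + PEEP.
R·V̇ = PIP − Vt/C − PEEP = 11 − 415/83.0 − 0 = 11 − 5.0 − 0 = 6.0 cmH2O.
R = 6.0 / 1.0667 = 5.625 cmH2O·s/L.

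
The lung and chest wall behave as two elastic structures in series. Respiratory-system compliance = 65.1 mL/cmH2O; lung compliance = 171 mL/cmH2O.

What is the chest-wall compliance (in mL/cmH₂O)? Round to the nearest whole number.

1/Ccw = 1/Crs − 1/CL.
1/Ccw = 1/65.1 − 1/171 = 0.009513.
Ccw = 105.12 mL/cmH2O.

105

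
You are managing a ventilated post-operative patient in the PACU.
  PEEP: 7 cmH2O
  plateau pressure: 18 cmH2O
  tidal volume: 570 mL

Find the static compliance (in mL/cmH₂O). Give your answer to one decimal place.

51.8

Cstat = Vt / (Pplat − PEEP) = 570 / (18 − 7) = 570 / 11.0 = 51.818 mL/cmH2O.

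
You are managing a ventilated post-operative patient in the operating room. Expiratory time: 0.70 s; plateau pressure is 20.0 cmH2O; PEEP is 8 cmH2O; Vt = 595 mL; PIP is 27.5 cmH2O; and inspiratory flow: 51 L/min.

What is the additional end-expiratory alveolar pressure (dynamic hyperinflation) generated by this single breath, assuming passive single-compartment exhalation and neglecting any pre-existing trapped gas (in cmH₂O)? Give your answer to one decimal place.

Flow: 51 L/min ÷ 60 = 0.85 L/s.
R = (PIP − Pplat)/V̇ = (27.5 − 20.0) / 0.85 = 7.5/0.85 = 8.824 cmH2O·s/L.
C = Vt/(Pplat − PEEP) = 595.0 / (20.0 − 8) = 595.0/12.0 = 49.583 mL/cmH2O.
τ = R × C = 8.824 × 0.04958 L/cmH2O = 0.4375 s.
Fraction remaining = e^(−Te/τ) = e^(−0.70/0.4375) = 0.2019; trapped volume = 595.0 × 0.2019 = 120.13 mL.
Additional alveolar pressure from trapping ≈ V_trapped / C = 120.13 / 49.583 = 2.423 cmH2O.

2.4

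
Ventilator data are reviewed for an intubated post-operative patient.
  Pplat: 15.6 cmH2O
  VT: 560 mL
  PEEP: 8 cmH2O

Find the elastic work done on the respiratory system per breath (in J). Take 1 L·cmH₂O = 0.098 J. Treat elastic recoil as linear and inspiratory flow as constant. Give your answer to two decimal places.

0.21

Elastic work ≈ ½ × (Pplat − PEEP) × Vt = 0.5 × (15.6 − 8) × 0.560 L = 0.5 × 7.6 × 0.560 = 2.128 L·cmH2O.
× 0.098 J/(L·cmH2O) → 0.2085 J.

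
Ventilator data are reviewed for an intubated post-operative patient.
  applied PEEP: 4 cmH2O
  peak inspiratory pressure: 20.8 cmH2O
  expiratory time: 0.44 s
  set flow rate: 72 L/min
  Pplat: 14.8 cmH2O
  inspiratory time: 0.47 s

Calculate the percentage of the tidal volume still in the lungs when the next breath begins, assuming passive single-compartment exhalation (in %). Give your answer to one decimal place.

18.5

Flow: 72 L/min ÷ 60 = 1.2 L/s.
Vt = flow × Ti = 1.2 L/s × 0.47 s × 1000 mL/L = 564.0 mL.
R = (PIP − Pplat)/V̇ = (20.8 − 14.8) / 1.2 = 6.0/1.2 = 5.0 cmH2O·s/L.
C = Vt/(Pplat − PEEP) = 564.0 / (14.8 − 4) = 564.0/10.8 = 52.222 mL/cmH2O.
τ = R × C = 5.0 × 0.05222 L/cmH2O = 0.2611 s.
Fraction remaining at end-expiration = e^(−Te/τ) = e^(−0.44/0.2611) = 0.1854 → 18.54%.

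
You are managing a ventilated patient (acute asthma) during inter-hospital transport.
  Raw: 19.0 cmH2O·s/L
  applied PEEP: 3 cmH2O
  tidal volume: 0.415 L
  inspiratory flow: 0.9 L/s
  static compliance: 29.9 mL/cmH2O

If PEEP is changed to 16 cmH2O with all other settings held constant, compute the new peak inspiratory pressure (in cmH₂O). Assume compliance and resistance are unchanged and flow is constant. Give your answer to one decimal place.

PIP = Vt/C + R·V̇ + PEEP (constant-flow equation of motion).
Only the baseline term changes: ΔPIP = ΔPEEP = 16 − 3 = 13.0 cmH2O.
Original PIP = 415/29.9 + 19.0×0.9 + 3 = 33.98 cmH2O; new PIP = 33.98 + (13.0) = 46.98 cmH2O.

47.0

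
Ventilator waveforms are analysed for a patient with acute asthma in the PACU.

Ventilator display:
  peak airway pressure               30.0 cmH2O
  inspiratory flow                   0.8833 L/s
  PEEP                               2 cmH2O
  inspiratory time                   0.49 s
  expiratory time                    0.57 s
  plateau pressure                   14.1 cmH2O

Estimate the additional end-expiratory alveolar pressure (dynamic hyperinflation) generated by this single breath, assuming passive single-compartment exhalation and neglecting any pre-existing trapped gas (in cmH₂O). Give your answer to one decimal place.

Vt = flow × Ti = 0.8833 L/s × 0.49 s × 1000 mL/L = 432.82 mL.
R = (PIP − Pplat)/V̇ = (30.0 − 14.1) / 0.8833 = 15.9/0.8833 = 18.001 cmH2O·s/L.
C = Vt/(Pplat − PEEP) = 432.82 / (14.1 − 2) = 432.82/12.1 = 35.77 mL/cmH2O.
τ = R × C = 18.001 × 0.03577 L/cmH2O = 0.6439 s.
Fraction remaining = e^(−Te/τ) = e^(−0.57/0.6439) = 0.4126; trapped volume = 432.82 × 0.4126 = 178.58 mL.
Additional alveolar pressure from trapping ≈ V_trapped / C = 178.58 / 35.77 = 4.992 cmH2O.

5.0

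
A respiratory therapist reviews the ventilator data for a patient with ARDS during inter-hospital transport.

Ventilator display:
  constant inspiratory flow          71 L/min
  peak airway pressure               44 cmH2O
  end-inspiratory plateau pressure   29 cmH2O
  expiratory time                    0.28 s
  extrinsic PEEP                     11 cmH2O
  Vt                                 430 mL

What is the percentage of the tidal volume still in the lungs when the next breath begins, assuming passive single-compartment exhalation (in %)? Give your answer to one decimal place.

39.7

Flow: 71 L/min ÷ 60 = 1.1833 L/s.
R = (PIP − Pplat)/V̇ = (44 − 29) / 1.1833 = 15.0/1.1833 = 12.676 cmH2O·s/L.
C = Vt/(Pplat − PEEP) = 430.0 / (29 − 11) = 430.0/18.0 = 23.889 mL/cmH2O.
τ = R × C = 12.676 × 0.02389 L/cmH2O = 0.3028 s.
Fraction remaining at end-expiration = e^(−Te/τ) = e^(−0.28/0.3028) = 0.3966 → 39.66%.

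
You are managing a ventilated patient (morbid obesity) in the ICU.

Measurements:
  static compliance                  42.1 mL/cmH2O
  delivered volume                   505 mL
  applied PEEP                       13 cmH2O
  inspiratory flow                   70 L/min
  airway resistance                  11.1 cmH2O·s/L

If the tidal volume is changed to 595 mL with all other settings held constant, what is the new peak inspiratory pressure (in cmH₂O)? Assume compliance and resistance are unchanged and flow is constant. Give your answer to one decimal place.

Flow: 70 L/min ÷ 60 = 1.1667 L/s.
PIP = Vt/C + R·V̇ + PEEP (constant-flow equation of motion).
Only the elastic term changes: ΔPIP = ΔVt / C = (595 − 505) / 42.1 = 2.138 cmH2O.
Original PIP = 505/42.1 + 11.1×1.1667 + 13 = 37.946 cmH2O; new PIP = 37.946 + (2.138) = 40.084 cmH2O.

40.1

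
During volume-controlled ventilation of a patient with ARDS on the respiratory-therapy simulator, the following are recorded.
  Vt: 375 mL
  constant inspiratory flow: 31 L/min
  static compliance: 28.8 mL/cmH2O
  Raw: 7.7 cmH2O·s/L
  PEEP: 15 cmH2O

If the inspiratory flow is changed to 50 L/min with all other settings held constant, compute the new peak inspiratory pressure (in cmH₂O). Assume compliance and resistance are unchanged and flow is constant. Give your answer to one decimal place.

34.4

Flow: 31 L/min ÷ 60 = 0.5167 L/s.
New flow: 50 L/min ÷ 60 = 0.8333 L/s.
PIP = Vt/C + R·V̇ + PEEP (constant-flow equation of motion).
Only the resistive term changes: ΔPIP = R × ΔV̇ = 7.7 × (0.8333 − 0.5167) = 7.7 × 0.3166 = 2.438 cmH2O.
Original PIP = 375/28.8 + 7.7×0.5167 + 15 = 31.999 cmH2O; new PIP = 31.999 + (2.438) = 34.437 cmH2O.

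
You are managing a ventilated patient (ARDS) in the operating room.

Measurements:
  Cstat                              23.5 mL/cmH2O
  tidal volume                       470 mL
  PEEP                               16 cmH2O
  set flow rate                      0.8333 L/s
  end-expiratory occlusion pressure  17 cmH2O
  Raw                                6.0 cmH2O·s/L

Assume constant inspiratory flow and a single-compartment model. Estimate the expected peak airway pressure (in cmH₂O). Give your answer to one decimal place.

Total PEEP = 17 cmH2O (set 16 + intrinsic 1); this is the baseline alveolar pressure.
Equation of motion (constant flow): PIP = Vt/C + R·V̇ + PEEP.
PIP = 470/23.5 + 6.0×0.8333 + 17 = 20.0 + 5.0 + 17 = 42.0 cmH2O.

42.0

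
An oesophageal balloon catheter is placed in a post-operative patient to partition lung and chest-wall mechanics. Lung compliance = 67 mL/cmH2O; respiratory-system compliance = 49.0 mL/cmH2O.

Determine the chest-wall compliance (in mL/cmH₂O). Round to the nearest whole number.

1/Ccw = 1/Crs − 1/CL.
1/Ccw = 1/49.0 − 1/67 = 0.005483.
Ccw = 182.38 mL/cmH2O.

182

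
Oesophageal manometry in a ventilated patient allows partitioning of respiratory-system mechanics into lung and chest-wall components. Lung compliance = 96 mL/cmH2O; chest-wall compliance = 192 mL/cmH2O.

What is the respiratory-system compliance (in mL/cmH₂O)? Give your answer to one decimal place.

64.0

Lung and chest wall are elastances in series: 1/Crs = 1/CL + 1/Ccw.
1/Crs = 1/96 + 1/192 = 0.01563.
Crs = 63.98 mL/cmH2O.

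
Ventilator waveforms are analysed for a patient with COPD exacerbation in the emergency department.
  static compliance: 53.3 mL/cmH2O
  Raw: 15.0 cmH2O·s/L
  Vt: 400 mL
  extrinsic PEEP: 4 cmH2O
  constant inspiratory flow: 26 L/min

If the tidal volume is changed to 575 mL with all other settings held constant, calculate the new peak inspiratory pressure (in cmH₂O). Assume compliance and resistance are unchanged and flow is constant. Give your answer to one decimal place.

Flow: 26 L/min ÷ 60 = 0.4333 L/s.
PIP = Vt/C + R·V̇ + PEEP (constant-flow equation of motion).
Only the elastic term changes: ΔPIP = ΔVt / C = (575 − 400) / 53.3 = 3.283 cmH2O.
Original PIP = 400/53.3 + 15.0×0.4333 + 4 = 18.004 cmH2O; new PIP = 18.004 + (3.283) = 21.287 cmH2O.

21.3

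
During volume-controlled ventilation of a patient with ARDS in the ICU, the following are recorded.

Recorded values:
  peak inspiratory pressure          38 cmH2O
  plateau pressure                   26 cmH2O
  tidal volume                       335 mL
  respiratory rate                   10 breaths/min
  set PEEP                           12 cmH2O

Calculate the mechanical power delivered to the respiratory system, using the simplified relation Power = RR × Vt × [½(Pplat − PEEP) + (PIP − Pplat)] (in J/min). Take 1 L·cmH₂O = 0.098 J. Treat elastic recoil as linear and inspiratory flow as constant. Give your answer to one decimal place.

6.2

Per-breath work = Vt × [½(Pplat−PEEP) + (PIP−Pplat)] = 0.335 × [0.5×14.0 + 12.0] = 0.335 × 19.0 = 6.365 L·cmH2O.
Power = 10 × 6.365 = 63.65 L·cmH2O/min.
× 0.098 J/(L·cmH2O) → 6.238 J/min.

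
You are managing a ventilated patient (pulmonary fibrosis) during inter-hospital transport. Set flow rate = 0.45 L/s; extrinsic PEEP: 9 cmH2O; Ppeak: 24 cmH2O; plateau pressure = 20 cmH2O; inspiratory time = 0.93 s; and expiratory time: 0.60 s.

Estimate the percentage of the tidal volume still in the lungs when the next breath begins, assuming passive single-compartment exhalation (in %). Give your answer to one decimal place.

Vt = flow × Ti = 0.45 L/s × 0.93 s × 1000 mL/L = 418.5 mL.
R = (PIP − Pplat)/V̇ = (24 − 20) / 0.45 = 4.0/0.45 = 8.889 cmH2O·s/L.
C = Vt/(Pplat − PEEP) = 418.5 / (20 − 9) = 418.5/11.0 = 38.045 mL/cmH2O.
τ = R × C = 8.889 × 0.03805 L/cmH2O = 0.3382 s.
Fraction remaining at end-expiration = e^(−Te/τ) = e^(−0.60/0.3382) = 0.1696 → 16.96%.

17.0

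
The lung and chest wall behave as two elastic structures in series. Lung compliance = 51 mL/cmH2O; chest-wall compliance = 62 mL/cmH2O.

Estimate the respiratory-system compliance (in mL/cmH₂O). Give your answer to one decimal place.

28.0

Lung and chest wall are elastances in series: 1/Crs = 1/CL + 1/Ccw.
1/Crs = 1/51 + 1/62 = 0.03574.
Crs = 27.98 mL/cmH2O.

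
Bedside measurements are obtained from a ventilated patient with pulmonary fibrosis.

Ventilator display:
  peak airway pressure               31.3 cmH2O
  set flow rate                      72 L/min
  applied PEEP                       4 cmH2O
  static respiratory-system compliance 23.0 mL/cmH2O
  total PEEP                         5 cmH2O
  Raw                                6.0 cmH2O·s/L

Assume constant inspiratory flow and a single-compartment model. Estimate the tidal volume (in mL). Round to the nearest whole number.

439

Flow: 72 L/min ÷ 60 = 1.2 L/s.
Total PEEP = 5 cmH2O (set 4 + intrinsic 1); this is the baseline alveolar pressure.
Equation of motion (constant flow): PIP = Vt/C + R·V̇ + PEEP.
Vt/C = PIP − R·V̇ − PEEP = 31.3 − 7.2 − 5 = 19.1 cmH2O.
Vt = C × 19.1 = 23.0 × 19.1 = 439.3 mL.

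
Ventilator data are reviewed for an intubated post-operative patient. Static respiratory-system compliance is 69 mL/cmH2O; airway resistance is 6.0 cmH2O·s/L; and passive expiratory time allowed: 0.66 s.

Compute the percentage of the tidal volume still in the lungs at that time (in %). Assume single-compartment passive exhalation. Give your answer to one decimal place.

20.3

τ = R × C = 6.0 × 69 mL/cmH2O = 6.0 × 0.069 L/cmH2O = 0.414 s.
Passive exhalation: V(t)/V₀ = e^(−t/τ) = e^(−0.66/0.414) = 0.2031.
Fraction remaining = 0.2031 → 20.31%.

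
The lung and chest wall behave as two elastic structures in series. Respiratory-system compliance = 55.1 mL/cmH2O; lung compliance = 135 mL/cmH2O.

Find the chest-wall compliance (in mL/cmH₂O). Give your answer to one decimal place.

1/Ccw = 1/Crs − 1/CL.
1/Ccw = 1/55.1 − 1/135 = 0.01074.
Ccw = 93.11 mL/cmH2O.

93.1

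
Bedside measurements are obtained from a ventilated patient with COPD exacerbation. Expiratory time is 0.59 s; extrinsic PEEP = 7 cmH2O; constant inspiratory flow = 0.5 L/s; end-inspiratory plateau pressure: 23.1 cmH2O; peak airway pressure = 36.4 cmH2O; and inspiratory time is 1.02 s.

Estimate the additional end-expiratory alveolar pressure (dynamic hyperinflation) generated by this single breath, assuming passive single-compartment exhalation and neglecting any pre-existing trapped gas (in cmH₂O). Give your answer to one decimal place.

8.0

Vt = flow × Ti = 0.5 L/s × 1.02 s × 1000 mL/L = 510.0 mL.
R = (PIP − Pplat)/V̇ = (36.4 − 23.1) / 0.5 = 13.3/0.5 = 26.6 cmH2O·s/L.
C = Vt/(Pplat − PEEP) = 510.0 / (23.1 − 7) = 510.0/16.1 = 31.677 mL/cmH2O.
τ = R × C = 26.6 × 0.03168 L/cmH2O = 0.8427 s.
Fraction remaining = e^(−Te/τ) = e^(−0.59/0.8427) = 0.4965; trapped volume = 510.0 × 0.4965 = 253.22 mL.
Additional alveolar pressure from trapping ≈ V_trapped / C = 253.22 / 31.677 = 7.994 cmH2O.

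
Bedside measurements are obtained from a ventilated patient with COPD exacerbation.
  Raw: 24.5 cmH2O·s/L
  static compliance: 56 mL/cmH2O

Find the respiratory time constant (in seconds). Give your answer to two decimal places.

τ = R × C = 24.5 × 56 mL/cmH2O = 24.5 × 0.056 L/cmH2O = 1.372 s.

1.37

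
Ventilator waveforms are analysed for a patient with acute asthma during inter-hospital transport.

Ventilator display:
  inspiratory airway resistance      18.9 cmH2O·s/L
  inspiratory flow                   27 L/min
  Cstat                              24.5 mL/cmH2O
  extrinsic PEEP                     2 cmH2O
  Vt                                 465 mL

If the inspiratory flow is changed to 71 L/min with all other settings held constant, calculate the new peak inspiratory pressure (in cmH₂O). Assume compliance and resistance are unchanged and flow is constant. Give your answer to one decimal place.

43.3

Flow: 27 L/min ÷ 60 = 0.45 L/s.
New flow: 71 L/min ÷ 60 = 1.1833 L/s.
PIP = Vt/C + R·V̇ + PEEP (constant-flow equation of motion).
Only the resistive term changes: ΔPIP = R × ΔV̇ = 18.9 × (1.1833 − 0.45) = 18.9 × 0.7333 = 13.859 cmH2O.
Original PIP = 465/24.5 + 18.9×0.45 + 2 = 29.485 cmH2O; new PIP = 29.485 + (13.859) = 43.344 cmH2O.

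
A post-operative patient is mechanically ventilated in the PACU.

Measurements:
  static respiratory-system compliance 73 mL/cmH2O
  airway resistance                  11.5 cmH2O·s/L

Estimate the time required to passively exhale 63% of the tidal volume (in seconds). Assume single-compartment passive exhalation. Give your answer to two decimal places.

0.83

τ = R × C = 11.5 × 73 mL/cmH2O = 11.5 × 0.073 L/cmH2O = 0.8395 s.
Exhaled fraction f = 1 − e^(−t/τ) → t = −τ·ln(1 − f) = −0.8395·ln(0.37) = 0.8347 s.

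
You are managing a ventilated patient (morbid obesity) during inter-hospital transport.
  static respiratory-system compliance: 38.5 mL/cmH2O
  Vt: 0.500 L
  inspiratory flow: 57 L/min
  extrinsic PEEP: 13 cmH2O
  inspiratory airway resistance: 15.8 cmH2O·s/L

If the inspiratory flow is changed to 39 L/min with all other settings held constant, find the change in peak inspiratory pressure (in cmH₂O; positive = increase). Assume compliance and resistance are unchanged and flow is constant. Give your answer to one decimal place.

Flow: 57 L/min ÷ 60 = 0.95 L/s.
New flow: 39 L/min ÷ 60 = 0.65 L/s.
PIP = Vt/C + R·V̇ + PEEP (constant-flow equation of motion).
Only the resistive term changes: ΔPIP = R × ΔV̇ = 15.8 × (0.65 − 0.95) = 15.8 × -0.3 = -4.74 cmH2O.

-4.7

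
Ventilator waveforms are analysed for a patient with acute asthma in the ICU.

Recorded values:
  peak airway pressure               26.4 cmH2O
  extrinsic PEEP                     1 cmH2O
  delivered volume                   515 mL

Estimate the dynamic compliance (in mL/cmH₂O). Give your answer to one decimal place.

Dynamic compliance = Vt / (PIP − PEEP) = 515 / (26.4 − 1) = 515 / 25.4 = 20.276 mL/cmH2O.

20.3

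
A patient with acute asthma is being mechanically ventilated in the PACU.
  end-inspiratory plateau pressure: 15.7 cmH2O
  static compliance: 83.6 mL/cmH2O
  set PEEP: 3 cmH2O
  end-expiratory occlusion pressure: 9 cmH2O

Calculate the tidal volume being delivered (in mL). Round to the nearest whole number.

560

End-expiratory occlusion gives total PEEP = 9 cmH2O (intrinsic PEEP = 9 − 3 = 6). Use total PEEP for the elastic gradient.
Vt = Cstat × (Pplat − PEEPtotal) = 83.6 × (15.7 − 9) = 83.6 × 6.7 = 560.12 mL.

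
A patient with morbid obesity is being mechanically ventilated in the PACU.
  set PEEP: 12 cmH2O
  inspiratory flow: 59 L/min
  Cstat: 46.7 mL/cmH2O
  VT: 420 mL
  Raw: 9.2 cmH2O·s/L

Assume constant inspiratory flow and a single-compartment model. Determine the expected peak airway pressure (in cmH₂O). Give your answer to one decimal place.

30.0

Flow: 59 L/min ÷ 60 = 0.9833 L/s.
Equation of motion (constant flow): PIP = Vt/C + R·V̇ + PEEP.
PIP = 420/46.7 + 9.2×0.9833 + 12 = 8.994 + 9.046 + 12 = 30.04 cmH2O.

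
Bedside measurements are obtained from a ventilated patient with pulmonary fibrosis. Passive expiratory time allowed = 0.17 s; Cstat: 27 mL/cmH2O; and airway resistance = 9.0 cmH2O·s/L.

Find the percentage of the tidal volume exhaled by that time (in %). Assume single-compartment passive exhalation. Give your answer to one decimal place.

τ = R × C = 9.0 × 27 mL/cmH2O = 9.0 × 0.027 L/cmH2O = 0.243 s.
Passive exhalation: V(t)/V₀ = e^(−t/τ) = e^(−0.17/0.243) = 0.4968.
Fraction exhaled = 1 − 0.4968 = 0.5032 → 50.32%.

50.3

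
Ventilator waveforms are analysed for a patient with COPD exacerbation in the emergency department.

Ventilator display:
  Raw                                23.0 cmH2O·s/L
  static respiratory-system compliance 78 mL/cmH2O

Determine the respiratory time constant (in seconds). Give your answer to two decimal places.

τ = R × C = 23.0 × 78 mL/cmH2O = 23.0 × 0.078 L/cmH2O = 1.794 s.

1.79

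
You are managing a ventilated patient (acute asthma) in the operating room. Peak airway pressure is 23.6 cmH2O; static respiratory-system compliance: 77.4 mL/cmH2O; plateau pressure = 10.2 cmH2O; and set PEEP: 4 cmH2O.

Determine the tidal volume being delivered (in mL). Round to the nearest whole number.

Vt = Cstat × (Pplat − PEEP) = 77.4 × (10.2 − 4) = 77.4 × 6.2 = 479.88 mL.

480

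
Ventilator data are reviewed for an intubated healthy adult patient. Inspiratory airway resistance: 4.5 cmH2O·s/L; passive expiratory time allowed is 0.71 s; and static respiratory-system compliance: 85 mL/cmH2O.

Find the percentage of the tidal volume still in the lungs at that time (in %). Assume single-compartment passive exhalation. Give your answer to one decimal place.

τ = R × C = 4.5 × 85 mL/cmH2O = 4.5 × 0.085 L/cmH2O = 0.3825 s.
Passive exhalation: V(t)/V₀ = e^(−t/τ) = e^(−0.71/0.3825) = 0.1563.
Fraction remaining = 0.1563 → 15.63%.

15.6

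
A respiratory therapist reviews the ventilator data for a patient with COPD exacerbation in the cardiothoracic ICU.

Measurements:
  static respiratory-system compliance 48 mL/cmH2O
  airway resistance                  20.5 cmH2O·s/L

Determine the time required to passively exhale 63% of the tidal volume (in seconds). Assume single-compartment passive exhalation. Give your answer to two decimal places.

0.98

τ = R × C = 20.5 × 48 mL/cmH2O = 20.5 × 0.048 L/cmH2O = 0.984 s.
Exhaled fraction f = 1 − e^(−t/τ) → t = −τ·ln(1 − f) = −0.984·ln(0.37) = 0.9783 s.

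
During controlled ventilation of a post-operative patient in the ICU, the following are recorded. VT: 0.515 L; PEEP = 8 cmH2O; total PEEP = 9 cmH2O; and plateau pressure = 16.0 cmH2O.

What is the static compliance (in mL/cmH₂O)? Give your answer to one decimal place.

73.6

End-expiratory occlusion gives total PEEP = 9 cmH2O (intrinsic PEEP = 9 − 8 = 1). Use total PEEP for the elastic gradient.
Cstat = Vt / (Pplat − PEEPtotal) = 515 / (16.0 − 9) = 515 / 7.0 = 73.571 mL/cmH2O.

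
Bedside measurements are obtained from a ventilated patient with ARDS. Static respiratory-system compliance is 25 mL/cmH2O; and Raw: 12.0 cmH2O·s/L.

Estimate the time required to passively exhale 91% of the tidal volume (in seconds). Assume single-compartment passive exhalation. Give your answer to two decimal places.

τ = R × C = 12.0 × 25 mL/cmH2O = 12.0 × 0.025 L/cmH2O = 0.3 s.
Exhaled fraction f = 1 − e^(−t/τ) → t = −τ·ln(1 − f) = −0.3·ln(0.09) = 0.7224 s.

0.72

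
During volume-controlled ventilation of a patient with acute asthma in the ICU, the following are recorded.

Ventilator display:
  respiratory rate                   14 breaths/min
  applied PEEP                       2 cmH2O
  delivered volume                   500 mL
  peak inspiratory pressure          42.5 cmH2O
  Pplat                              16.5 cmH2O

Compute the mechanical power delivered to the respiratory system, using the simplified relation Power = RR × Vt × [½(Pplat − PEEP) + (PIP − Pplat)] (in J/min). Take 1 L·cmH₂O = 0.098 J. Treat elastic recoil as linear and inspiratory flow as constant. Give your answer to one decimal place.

Per-breath work = Vt × [½(Pplat−PEEP) + (PIP−Pplat)] = 0.500 × [0.5×14.5 + 26.0] = 0.500 × 33.25 = 16.625 L·cmH2O.
Power = 14 × 16.625 = 232.75 L·cmH2O/min.
× 0.098 J/(L·cmH2O) → 22.81 J/min.

22.8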